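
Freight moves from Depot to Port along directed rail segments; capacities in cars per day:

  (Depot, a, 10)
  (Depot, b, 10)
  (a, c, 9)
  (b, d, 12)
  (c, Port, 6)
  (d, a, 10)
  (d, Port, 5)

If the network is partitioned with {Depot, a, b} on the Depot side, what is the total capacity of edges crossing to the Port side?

21

Edges leaving {Depot, a, b}: a→c (9), b→d (12).
Cut capacity = 9 + 12 = 21.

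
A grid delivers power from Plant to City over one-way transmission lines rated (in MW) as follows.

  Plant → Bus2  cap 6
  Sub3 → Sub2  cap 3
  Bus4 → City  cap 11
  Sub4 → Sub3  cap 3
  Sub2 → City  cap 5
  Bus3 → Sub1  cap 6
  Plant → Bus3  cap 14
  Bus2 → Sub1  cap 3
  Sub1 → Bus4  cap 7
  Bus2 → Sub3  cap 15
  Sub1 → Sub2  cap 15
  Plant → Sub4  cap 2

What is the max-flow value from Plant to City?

Augment Plant→Bus3→Sub1→Sub2→City: bottleneck 5, flow now 5.
Augment Plant→Bus3→Sub1→Bus4→City: bottleneck 1, flow now 6.
Augment Plant→Bus2→Sub1→Bus4→City: bottleneck 3, flow now 9.
Augment Plant→Bus2→Sub3→Sub2→Sub1→Bus4→City: bottleneck 3, flow now 12. (uses reverse residual edge)
No augmenting path remains; maximum flow = 12.
In the residual graph, reachable from Plant: {Plant, Bus3, Bus2, Sub4, Sub3}.
Min-cut edges: Bus3→Sub1 (6), Bus2→Sub1 (3), Sub3→Sub2 (3); capacity 6 + 3 + 3 = 12.
This cut is saturated, so no flow can exceed 12.

12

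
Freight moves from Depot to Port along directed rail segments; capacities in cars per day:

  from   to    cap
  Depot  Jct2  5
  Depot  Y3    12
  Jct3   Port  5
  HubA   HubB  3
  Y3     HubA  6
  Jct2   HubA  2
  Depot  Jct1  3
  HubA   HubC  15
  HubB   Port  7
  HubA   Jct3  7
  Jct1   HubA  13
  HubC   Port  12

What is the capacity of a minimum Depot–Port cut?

Augment Depot→Jct1→HubA→Jct3→Port: bottleneck 3, flow now 3.
Augment Depot→Jct2→HubA→Jct3→Port: bottleneck 2, flow now 5.
Augment Depot→Y3→HubA→HubB→Port: bottleneck 3, flow now 8.
Augment Depot→Y3→HubA→HubC→Port: bottleneck 3, flow now 11.
No augmenting path remains; maximum flow = 11.
By max-flow min-cut, the minimum cut capacity equals the max flow.
In the residual graph, reachable from Depot: {Depot, Jct2, Y3}.
Min-cut edges: Depot→Jct1 (3), Jct2→HubA (2), Y3→HubA (6); capacity 3 + 2 + 6 = 11.

11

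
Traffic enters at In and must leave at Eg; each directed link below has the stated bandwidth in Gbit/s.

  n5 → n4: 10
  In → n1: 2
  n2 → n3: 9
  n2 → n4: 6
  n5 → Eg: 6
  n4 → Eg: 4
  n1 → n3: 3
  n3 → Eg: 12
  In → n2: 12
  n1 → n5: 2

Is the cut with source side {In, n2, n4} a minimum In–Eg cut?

No — its capacity is 15, but the minimum cut has capacity 14.

Given cut capacity: 2 + 9 + 4 = 15.
Augment In→n1→n3→Eg: bottleneck 2, flow now 2.
Augment In→n2→n3→Eg: bottleneck 9, flow now 11.
Augment In→n2→n4→Eg: bottleneck 3, flow now 14.
No augmenting path remains; maximum flow = 14.
In the residual graph, reachable from In: {In}.
Min-cut edges: In→n1 (2), In→n2 (12); capacity 2 + 12 = 14.
Cut capacity 15 exceeds the max flow 14, so it is not minimum.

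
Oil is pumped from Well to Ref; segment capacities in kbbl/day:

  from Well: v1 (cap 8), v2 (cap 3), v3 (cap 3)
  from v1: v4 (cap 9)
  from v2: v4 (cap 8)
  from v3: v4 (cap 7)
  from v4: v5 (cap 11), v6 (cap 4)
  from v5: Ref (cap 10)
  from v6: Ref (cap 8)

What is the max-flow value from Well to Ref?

14

Augment Well→v1→v4→v5→Ref: bottleneck 8, flow now 8.
Augment Well→v2→v4→v5→Ref: bottleneck 2, flow now 10.
Augment Well→v2→v4→v6→Ref: bottleneck 1, flow now 11.
Augment Well→v3→v4→v6→Ref: bottleneck 3, flow now 14.
No augmenting path remains; maximum flow = 14.
In the residual graph, reachable from Well: {Well}.
Min-cut edges: Well→v1 (8), Well→v2 (3), Well→v3 (3); capacity 8 + 3 + 3 = 14.
This cut is saturated, so no flow can exceed 14.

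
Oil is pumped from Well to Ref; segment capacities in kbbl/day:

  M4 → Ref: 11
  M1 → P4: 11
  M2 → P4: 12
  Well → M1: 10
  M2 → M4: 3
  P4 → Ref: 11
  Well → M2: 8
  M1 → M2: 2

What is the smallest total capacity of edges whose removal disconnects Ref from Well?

Augment Well→M2→M4→Ref: bottleneck 3, flow now 3.
Augment Well→M2→P4→Ref: bottleneck 5, flow now 8.
Augment Well→M1→P4→Ref: bottleneck 6, flow now 14.
No augmenting path remains; maximum flow = 14.
By max-flow min-cut, the minimum cut capacity equals the max flow.
In the residual graph, reachable from Well: {Well, M2, M1, P4}.
Min-cut edges: M2→M4 (3), P4→Ref (11); capacity 3 + 11 = 14.

14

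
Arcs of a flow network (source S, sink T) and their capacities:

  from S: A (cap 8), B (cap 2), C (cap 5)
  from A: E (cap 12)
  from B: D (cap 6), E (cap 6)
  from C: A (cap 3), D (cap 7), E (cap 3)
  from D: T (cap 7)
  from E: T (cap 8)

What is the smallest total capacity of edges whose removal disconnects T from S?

Augment S→A→E→T: bottleneck 8, flow now 8.
Augment S→B→D→T: bottleneck 2, flow now 10.
Augment S→C→D→T: bottleneck 5, flow now 15.
No augmenting path remains; maximum flow = 15.
By max-flow min-cut, the minimum cut capacity equals the max flow.
In the residual graph, reachable from S: {S}.
Min-cut edges: S→A (8), S→B (2), S→C (5); capacity 8 + 2 + 5 = 15.

15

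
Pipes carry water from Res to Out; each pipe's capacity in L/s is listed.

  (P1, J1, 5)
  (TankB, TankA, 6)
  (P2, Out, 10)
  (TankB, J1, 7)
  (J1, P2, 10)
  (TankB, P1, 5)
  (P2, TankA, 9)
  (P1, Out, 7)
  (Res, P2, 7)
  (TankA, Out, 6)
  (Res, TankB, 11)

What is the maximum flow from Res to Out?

18

Augment Res→P2→Out: bottleneck 7, flow now 7.
Augment Res→TankB→P1→Out: bottleneck 5, flow now 12.
Augment Res→TankB→TankA→Out: bottleneck 6, flow now 18.
No augmenting path remains; maximum flow = 18.
In the residual graph, reachable from Res: {Res}.
Min-cut edges: Res→TankB (11), Res→P2 (7); capacity 11 + 7 = 18.
This cut is saturated, so no flow can exceed 18.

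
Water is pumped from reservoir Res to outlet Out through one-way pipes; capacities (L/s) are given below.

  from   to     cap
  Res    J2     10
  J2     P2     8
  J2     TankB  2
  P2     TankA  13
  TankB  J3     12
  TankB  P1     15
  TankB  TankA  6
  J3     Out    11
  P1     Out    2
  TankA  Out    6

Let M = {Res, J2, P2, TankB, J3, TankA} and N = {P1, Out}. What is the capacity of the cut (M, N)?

Edges leaving {Res, J2, P2, TankB, J3, TankA}: TankB→P1 (15), J3→Out (11), TankA→Out (6).
Cut capacity = 15 + 11 + 6 = 32.

32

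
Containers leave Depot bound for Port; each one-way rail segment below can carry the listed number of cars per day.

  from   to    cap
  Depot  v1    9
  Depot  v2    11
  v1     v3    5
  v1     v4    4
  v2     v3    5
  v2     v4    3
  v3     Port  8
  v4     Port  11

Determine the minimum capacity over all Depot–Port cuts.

Augment Depot→v1→v3→Port: bottleneck 5, flow now 5.
Augment Depot→v1→v4→Port: bottleneck 4, flow now 9.
Augment Depot→v2→v3→Port: bottleneck 3, flow now 12.
Augment Depot→v2→v4→Port: bottleneck 3, flow now 15.
No augmenting path remains; maximum flow = 15.
By max-flow min-cut, the minimum cut capacity equals the max flow.
In the residual graph, reachable from Depot: {Depot, v1, v2, v3}.
Min-cut edges: v1→v4 (4), v2→v4 (3), v3→Port (8); capacity 4 + 3 + 8 = 15.

15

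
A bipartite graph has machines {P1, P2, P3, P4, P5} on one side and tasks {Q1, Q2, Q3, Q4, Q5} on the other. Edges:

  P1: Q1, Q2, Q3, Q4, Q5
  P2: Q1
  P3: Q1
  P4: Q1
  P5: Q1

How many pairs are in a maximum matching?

2

Unit-capacity flow: source→left, listed edges, right→sink; max matching = max flow.
Augmenting path P1→Q1 (+1); matched 1.
Augmenting path P2→Q1→P1→Q2 (+1); matched 2.
No augmenting path remains; maximum matching = 2.
König certificate: {P1, Q1} is a vertex cover of size 2 (every listed pair touches it), so no matching can be larger.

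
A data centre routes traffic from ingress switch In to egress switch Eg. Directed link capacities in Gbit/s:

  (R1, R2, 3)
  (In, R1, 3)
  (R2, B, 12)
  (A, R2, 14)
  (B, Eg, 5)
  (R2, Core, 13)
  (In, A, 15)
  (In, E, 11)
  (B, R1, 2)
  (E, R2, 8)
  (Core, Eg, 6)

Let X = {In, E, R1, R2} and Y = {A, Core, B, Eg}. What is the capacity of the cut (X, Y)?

Edges leaving {In, E, R1, R2}: In→A (15), R2→Core (13), R2→B (12).
Cut capacity = 15 + 13 + 12 = 40.

40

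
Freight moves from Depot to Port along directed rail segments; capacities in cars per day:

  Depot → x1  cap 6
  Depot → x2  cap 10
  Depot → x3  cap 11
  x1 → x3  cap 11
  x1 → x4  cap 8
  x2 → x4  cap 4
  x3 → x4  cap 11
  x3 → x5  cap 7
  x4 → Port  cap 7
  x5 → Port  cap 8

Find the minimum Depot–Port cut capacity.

14

Augment Depot→x1→x4→Port: bottleneck 6, flow now 6.
Augment Depot→x2→x4→Port: bottleneck 1, flow now 7.
Augment Depot→x3→x5→Port: bottleneck 7, flow now 14.
No augmenting path remains; maximum flow = 14.
By max-flow min-cut, the minimum cut capacity equals the max flow.
In the residual graph, reachable from Depot: {Depot, x1, x2, x3, x4}.
Min-cut edges: x3→x5 (7), x4→Port (7); capacity 7 + 7 = 14.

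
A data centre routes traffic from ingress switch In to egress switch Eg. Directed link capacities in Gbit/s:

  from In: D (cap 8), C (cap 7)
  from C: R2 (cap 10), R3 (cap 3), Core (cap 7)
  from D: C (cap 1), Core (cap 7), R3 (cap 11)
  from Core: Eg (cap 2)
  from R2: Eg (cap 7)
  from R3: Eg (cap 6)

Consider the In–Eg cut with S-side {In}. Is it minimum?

Yes — it is a minimum cut (capacity 15).

Given cut capacity: 7 + 8 = 15.
Augment In→C→Core→Eg: bottleneck 2, flow now 2.
Augment In→C→R2→Eg: bottleneck 5, flow now 7.
Augment In→D→R3→Eg: bottleneck 6, flow now 13.
Augment In→D→C→R2→Eg: bottleneck 1, flow now 14.
Augment In→D→Core→C→R2→Eg: bottleneck 1, flow now 15. (uses reverse residual edge)
No augmenting path remains; maximum flow = 15.
Cut capacity 15 equals the max flow, so it is a minimum cut.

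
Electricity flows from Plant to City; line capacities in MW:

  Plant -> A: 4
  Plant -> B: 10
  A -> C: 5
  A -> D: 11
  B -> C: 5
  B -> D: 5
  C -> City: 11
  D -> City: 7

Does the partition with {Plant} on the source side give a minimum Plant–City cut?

Yes — it is a minimum cut (capacity 14).

Given cut capacity: 4 + 10 = 14.
Augment Plant→A→C→City: bottleneck 4, flow now 4.
Augment Plant→B→C→City: bottleneck 5, flow now 9.
Augment Plant→B→D→City: bottleneck 5, flow now 14.
No augmenting path remains; maximum flow = 14.
Cut capacity 14 equals the max flow, so it is a minimum cut.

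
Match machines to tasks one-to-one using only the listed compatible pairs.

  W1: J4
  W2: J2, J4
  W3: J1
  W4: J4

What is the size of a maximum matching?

3

Unit-capacity flow: source→left, listed edges, right→sink; max matching = max flow.
Augmenting path W1→J4 (+1); matched 1.
Augmenting path W2→J2 (+1); matched 2.
Augmenting path W3→J1 (+1); matched 3.
No augmenting path remains; maximum matching = 3.
König certificate: {W2, W3, J4} is a vertex cover of size 3 (every listed pair touches it), so no matching can be larger.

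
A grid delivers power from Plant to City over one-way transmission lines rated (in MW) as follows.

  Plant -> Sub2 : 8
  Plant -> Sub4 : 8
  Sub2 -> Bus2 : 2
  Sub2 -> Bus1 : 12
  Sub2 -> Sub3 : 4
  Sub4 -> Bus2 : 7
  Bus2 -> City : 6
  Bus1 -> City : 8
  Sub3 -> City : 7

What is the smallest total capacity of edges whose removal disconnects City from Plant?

Augment Plant→Sub2→Bus2→City: bottleneck 2, flow now 2.
Augment Plant→Sub2→Bus1→City: bottleneck 6, flow now 8.
Augment Plant→Sub4→Bus2→City: bottleneck 4, flow now 12.
Augment Plant→Sub4→Bus2→Sub2→Bus1→City: bottleneck 2, flow now 14. (uses reverse residual edge)
No augmenting path remains; maximum flow = 14.
By max-flow min-cut, the minimum cut capacity equals the max flow.
In the residual graph, reachable from Plant: {Plant, Sub4, Bus2}.
Min-cut edges: Plant→Sub2 (8), Bus2→City (6); capacity 8 + 6 = 14.

14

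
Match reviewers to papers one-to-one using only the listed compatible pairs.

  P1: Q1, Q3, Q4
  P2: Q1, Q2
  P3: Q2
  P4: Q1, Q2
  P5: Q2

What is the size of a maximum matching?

3

Unit-capacity flow: source→left, listed edges, right→sink; max matching = max flow.
Augmenting path P1→Q1 (+1); matched 1.
Augmenting path P2→Q2 (+1); matched 2.
Augmenting path P4→Q1→P1→Q3 (+1); matched 3.
No augmenting path remains; maximum matching = 3.
König certificate: {P1, Q1, Q2} is a vertex cover of size 3 (every listed pair touches it), so no matching can be larger.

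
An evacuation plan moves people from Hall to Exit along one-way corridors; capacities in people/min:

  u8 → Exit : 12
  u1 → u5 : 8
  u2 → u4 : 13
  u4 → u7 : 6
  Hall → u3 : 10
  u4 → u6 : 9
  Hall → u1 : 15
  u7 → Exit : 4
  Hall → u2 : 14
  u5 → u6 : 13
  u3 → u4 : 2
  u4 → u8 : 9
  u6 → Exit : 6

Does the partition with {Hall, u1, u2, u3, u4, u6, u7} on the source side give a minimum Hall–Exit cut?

No — its capacity is 27, but the minimum cut has capacity 19.

Given cut capacity: 8 + 9 + 6 + 4 = 27.
Augment Hall→u1→u5→u6→Exit: bottleneck 6, flow now 6.
Augment Hall→u2→u4→u7→Exit: bottleneck 4, flow now 10.
Augment Hall→u2→u4→u8→Exit: bottleneck 9, flow now 19.
No augmenting path remains; maximum flow = 19.
In the residual graph, reachable from Hall: {Hall, u1, u2, u3, u4, u5, u6, u7}.
Min-cut edges: u4→u8 (9), u6→Exit (6), u7→Exit (4); capacity 9 + 6 + 4 = 19.
Cut capacity 27 exceeds the max flow 19, so it is not minimum.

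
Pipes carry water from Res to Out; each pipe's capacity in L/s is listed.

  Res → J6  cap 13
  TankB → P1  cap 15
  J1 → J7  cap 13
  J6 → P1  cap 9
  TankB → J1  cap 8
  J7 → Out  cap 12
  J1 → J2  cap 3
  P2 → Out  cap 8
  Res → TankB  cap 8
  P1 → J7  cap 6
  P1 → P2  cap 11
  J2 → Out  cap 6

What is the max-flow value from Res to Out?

17

Augment Res→J6→P1→P2→Out: bottleneck 8, flow now 8.
Augment Res→J6→P1→J7→Out: bottleneck 1, flow now 9.
Augment Res→TankB→P1→J7→Out: bottleneck 5, flow now 14.
Augment Res→TankB→J1→J2→Out: bottleneck 3, flow now 17.
No augmenting path remains; maximum flow = 17.
In the residual graph, reachable from Res: {Res, J6}.
Min-cut edges: Res→TankB (8), J6→P1 (9); capacity 8 + 9 = 17.
This cut is saturated, so no flow can exceed 17.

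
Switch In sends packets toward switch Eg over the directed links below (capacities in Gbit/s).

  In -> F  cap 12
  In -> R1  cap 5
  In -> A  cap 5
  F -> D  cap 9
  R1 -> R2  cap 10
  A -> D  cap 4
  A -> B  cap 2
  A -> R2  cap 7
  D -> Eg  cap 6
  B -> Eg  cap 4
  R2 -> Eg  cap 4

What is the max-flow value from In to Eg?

12

Augment In→F→D→Eg: bottleneck 6, flow now 6.
Augment In→R1→R2→Eg: bottleneck 4, flow now 10.
Augment In→A→B→Eg: bottleneck 2, flow now 12.
No augmenting path remains; maximum flow = 12.
In the residual graph, reachable from In: {In, F, R1, A, D, R2}.
Min-cut edges: A→B (2), D→Eg (6), R2→Eg (4); capacity 2 + 6 + 4 = 12.
This cut is saturated, so no flow can exceed 12.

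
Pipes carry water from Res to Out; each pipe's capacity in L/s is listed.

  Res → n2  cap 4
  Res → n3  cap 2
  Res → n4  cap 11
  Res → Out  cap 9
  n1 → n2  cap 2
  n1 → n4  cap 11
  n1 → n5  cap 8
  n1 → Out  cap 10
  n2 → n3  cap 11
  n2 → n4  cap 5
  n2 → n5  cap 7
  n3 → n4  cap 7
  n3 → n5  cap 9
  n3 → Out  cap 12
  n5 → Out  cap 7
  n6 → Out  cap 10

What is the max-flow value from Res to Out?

15

Augment Res→Out: bottleneck 9, flow now 9.
Augment Res→n3→Out: bottleneck 2, flow now 11.
Augment Res→n2→n3→Out: bottleneck 4, flow now 15.
No augmenting path remains; maximum flow = 15.
In the residual graph, reachable from Res: {Res, n4}.
Min-cut edges: Res→n2 (4), Res→n3 (2), Res→Out (9); capacity 4 + 2 + 9 = 15.
This cut is saturated, so no flow can exceed 15.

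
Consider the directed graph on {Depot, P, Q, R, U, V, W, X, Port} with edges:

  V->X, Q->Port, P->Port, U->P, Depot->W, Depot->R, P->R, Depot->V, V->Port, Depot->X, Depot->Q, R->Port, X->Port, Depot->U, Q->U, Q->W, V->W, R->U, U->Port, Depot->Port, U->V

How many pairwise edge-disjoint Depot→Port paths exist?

Assign every edge capacity 1; by Menger, the answer equals the max flow.
Path Depot→Port (+1); total 1.
Path Depot→Q→Port (+1); total 2.
Path Depot→R→Port (+1); total 3.
Path Depot→U→Port (+1); total 4.
Path Depot→V→Port (+1); total 5.
Path Depot→X→Port (+1); total 6.
No residual Depot→Port path; max flow = 6.
Certifying cut of size 6: {Depot→Port, Depot→Q, Depot→R, Depot→U, Depot→V, Depot→X}.

6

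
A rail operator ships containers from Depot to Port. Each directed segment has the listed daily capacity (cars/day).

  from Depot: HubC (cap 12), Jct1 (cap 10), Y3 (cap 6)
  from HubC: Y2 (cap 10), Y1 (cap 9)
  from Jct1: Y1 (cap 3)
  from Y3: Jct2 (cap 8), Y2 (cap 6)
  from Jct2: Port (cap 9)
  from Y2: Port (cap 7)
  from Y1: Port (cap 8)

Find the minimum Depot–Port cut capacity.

Augment Depot→HubC→Y2→Port: bottleneck 7, flow now 7.
Augment Depot→HubC→Y1→Port: bottleneck 5, flow now 12.
Augment Depot→Jct1→Y1→Port: bottleneck 3, flow now 15.
Augment Depot→Y3→Jct2→Port: bottleneck 6, flow now 21.
No augmenting path remains; maximum flow = 21.
By max-flow min-cut, the minimum cut capacity equals the max flow.
In the residual graph, reachable from Depot: {Depot, Jct1}.
Min-cut edges: Depot→HubC (12), Depot→Y3 (6), Jct1→Y1 (3); capacity 12 + 6 + 3 = 21.

21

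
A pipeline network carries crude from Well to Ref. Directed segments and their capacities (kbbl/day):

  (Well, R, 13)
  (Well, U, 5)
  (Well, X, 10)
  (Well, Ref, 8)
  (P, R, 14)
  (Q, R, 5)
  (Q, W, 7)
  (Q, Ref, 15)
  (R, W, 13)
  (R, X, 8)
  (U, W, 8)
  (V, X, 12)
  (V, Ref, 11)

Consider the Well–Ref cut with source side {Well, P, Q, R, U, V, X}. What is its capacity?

Edges leaving {Well, P, Q, R, U, V, X}: Well→Ref (8), Q→W (7), Q→Ref (15), R→W (13), U→W (8), V→Ref (11).
Cut capacity = 8 + 7 + 15 + 13 + 8 + 11 = 62.

62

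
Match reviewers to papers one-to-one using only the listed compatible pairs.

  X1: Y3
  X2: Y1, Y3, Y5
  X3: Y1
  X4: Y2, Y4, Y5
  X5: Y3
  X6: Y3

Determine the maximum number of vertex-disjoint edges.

4

Unit-capacity flow: source→left, listed edges, right→sink; max matching = max flow.
Augmenting path X1→Y3 (+1); matched 1.
Augmenting path X2→Y1 (+1); matched 2.
Augmenting path X4→Y2 (+1); matched 3.
Augmenting path X3→Y1→X2→Y5 (+1); matched 4.
No augmenting path remains; maximum matching = 4.
König certificate: {X2, X3, X4, Y3} is a vertex cover of size 4 (every listed pair touches it), so no matching can be larger.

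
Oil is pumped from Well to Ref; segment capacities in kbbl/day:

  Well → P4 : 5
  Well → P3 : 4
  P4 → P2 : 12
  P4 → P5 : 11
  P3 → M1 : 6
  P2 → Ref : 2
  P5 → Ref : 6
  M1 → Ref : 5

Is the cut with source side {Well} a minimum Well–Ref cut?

Yes — it is a minimum cut (capacity 9).

Given cut capacity: 5 + 4 = 9.
Augment Well→P4→P2→Ref: bottleneck 2, flow now 2.
Augment Well→P4→P5→Ref: bottleneck 3, flow now 5.
Augment Well→P3→M1→Ref: bottleneck 4, flow now 9.
No augmenting path remains; maximum flow = 9.
Cut capacity 9 equals the max flow, so it is a minimum cut.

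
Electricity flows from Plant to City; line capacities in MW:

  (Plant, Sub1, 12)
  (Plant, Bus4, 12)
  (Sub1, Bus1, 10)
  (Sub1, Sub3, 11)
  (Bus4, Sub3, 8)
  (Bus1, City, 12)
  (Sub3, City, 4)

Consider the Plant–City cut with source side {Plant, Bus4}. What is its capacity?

Edges leaving {Plant, Bus4}: Plant→Sub1 (12), Bus4→Sub3 (8).
Cut capacity = 12 + 8 = 20.

20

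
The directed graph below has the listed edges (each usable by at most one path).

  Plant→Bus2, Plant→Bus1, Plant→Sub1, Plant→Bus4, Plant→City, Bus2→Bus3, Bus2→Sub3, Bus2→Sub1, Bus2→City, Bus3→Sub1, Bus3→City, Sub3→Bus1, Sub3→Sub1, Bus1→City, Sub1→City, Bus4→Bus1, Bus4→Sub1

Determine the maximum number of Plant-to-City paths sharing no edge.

4

Assign every edge capacity 1; by Menger, the answer equals the max flow.
Path Plant→City (+1); total 1.
Path Plant→Bus2→City (+1); total 2.
Path Plant→Bus1→City (+1); total 3.
Path Plant→Sub1→City (+1); total 4.
No residual Plant→City path; max flow = 4.
Certifying cut of size 4: {Bus1→City, Plant→Bus2, Plant→City, Sub1→City}.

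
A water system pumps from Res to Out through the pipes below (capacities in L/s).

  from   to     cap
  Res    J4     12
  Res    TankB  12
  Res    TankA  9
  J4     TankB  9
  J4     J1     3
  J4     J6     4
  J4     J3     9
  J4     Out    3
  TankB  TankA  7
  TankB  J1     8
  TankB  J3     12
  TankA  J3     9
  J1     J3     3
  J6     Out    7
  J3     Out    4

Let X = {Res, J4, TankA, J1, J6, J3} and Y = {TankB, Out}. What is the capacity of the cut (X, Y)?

35

Edges leaving {Res, J4, TankA, J1, J6, J3}: Res→TankB (12), J4→TankB (9), J4→Out (3), J6→Out (7), J3→Out (4).
Cut capacity = 12 + 9 + 3 + 7 + 4 = 35.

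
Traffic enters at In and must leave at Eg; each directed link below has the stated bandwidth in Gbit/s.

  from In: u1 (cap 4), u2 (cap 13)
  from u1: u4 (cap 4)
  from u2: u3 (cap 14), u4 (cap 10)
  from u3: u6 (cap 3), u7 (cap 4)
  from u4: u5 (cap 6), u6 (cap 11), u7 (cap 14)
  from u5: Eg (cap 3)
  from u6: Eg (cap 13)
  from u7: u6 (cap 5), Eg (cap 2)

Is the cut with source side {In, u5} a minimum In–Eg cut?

Given cut capacity: 4 + 13 + 3 = 20.
Augment In→u1→u4→u5→Eg: bottleneck 3, flow now 3.
Augment In→u1→u4→u6→Eg: bottleneck 1, flow now 4.
Augment In→u2→u3→u6→Eg: bottleneck 3, flow now 7.
Augment In→u2→u3→u7→Eg: bottleneck 2, flow now 9.
Augment In→u2→u4→u6→Eg: bottleneck 8, flow now 17.
No augmenting path remains; maximum flow = 17.
In the residual graph, reachable from In: {In}.
Min-cut edges: In→u1 (4), In→u2 (13); capacity 4 + 13 = 17.
Cut capacity 20 exceeds the max flow 17, so it is not minimum.

No — its capacity is 20, but the minimum cut has capacity 17.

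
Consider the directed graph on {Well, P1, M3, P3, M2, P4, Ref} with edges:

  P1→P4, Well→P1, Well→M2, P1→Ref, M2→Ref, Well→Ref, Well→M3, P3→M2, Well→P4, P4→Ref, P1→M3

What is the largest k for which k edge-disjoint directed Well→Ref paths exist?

Assign every edge capacity 1; by Menger, the answer equals the max flow.
Path Well→Ref (+1); total 1.
Path Well→P1→Ref (+1); total 2.
Path Well→M2→Ref (+1); total 3.
Path Well→P4→Ref (+1); total 4.
No residual Well→Ref path; max flow = 4.
Certifying cut of size 4: {Well→M2, Well→P1, Well→P4, Well→Ref}.

4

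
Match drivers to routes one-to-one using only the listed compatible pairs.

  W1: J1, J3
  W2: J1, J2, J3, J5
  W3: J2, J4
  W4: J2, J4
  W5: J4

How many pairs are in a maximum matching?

4

Unit-capacity flow: source→left, listed edges, right→sink; max matching = max flow.
Augmenting path W1→J1 (+1); matched 1.
Augmenting path W2→J2 (+1); matched 2.
Augmenting path W3→J4 (+1); matched 3.
Augmenting path W4→J2→W2→J3 (+1); matched 4.
No augmenting path remains; maximum matching = 4.
König certificate: {W1, W2, J2, J4} is a vertex cover of size 4 (every listed pair touches it), so no matching can be larger.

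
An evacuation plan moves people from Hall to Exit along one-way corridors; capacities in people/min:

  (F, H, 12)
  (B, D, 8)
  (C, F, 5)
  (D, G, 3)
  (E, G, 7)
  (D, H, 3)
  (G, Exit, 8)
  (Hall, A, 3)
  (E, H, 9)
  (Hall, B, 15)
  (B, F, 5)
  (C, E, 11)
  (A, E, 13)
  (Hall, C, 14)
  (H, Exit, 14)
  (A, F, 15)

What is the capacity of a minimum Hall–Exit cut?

22

Augment Hall→A→E→G→Exit: bottleneck 3, flow now 3.
Augment Hall→B→D→G→Exit: bottleneck 3, flow now 6.
Augment Hall→B→D→H→Exit: bottleneck 3, flow now 9.
Augment Hall→B→F→H→Exit: bottleneck 5, flow now 14.
Augment Hall→C→E→G→Exit: bottleneck 2, flow now 16.
Augment Hall→C→E→H→Exit: bottleneck 6, flow now 22.
No augmenting path remains; maximum flow = 22.
By max-flow min-cut, the minimum cut capacity equals the max flow.
In the residual graph, reachable from Hall: {Hall, A, B, C, D, E, F, G, H}.
Min-cut edges: G→Exit (8), H→Exit (14); capacity 8 + 14 = 22.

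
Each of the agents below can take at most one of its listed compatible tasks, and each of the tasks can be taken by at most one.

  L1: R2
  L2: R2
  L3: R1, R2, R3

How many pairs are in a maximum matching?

Unit-capacity flow: source→left, listed edges, right→sink; max matching = max flow.
Augmenting path L1→R2 (+1); matched 1.
Augmenting path L3→R1 (+1); matched 2.
No augmenting path remains; maximum matching = 2.
König certificate: {L3, R2} is a vertex cover of size 2 (every listed pair touches it), so no matching can be larger.

2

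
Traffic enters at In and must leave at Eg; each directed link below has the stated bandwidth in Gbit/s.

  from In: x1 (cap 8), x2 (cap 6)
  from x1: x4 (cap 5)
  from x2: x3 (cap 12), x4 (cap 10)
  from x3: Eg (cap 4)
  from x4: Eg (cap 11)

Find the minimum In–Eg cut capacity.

11

Augment In→x1→x4→Eg: bottleneck 5, flow now 5.
Augment In→x2→x3→Eg: bottleneck 4, flow now 9.
Augment In→x2→x4→Eg: bottleneck 2, flow now 11.
No augmenting path remains; maximum flow = 11.
By max-flow min-cut, the minimum cut capacity equals the max flow.
In the residual graph, reachable from In: {In, x1}.
Min-cut edges: In→x2 (6), x1→x4 (5); capacity 6 + 5 = 11.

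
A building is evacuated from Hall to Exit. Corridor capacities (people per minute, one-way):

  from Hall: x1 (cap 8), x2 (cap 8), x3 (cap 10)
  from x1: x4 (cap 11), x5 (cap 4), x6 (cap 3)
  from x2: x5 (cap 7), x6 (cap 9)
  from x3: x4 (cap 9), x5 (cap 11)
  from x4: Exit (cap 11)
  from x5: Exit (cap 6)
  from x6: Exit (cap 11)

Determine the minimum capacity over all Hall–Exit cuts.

Augment Hall→x1→x4→Exit: bottleneck 8, flow now 8.
Augment Hall→x2→x5→Exit: bottleneck 6, flow now 14.
Augment Hall→x2→x6→Exit: bottleneck 2, flow now 16.
Augment Hall→x3→x4→Exit: bottleneck 3, flow now 19.
Augment Hall→x3→x4→x1→x6→Exit: bottleneck 3, flow now 22. (uses reverse residual edge)
Augment Hall→x3→x5→x2→x6→Exit: bottleneck 4, flow now 26. (uses reverse residual edge)
No augmenting path remains; maximum flow = 26.
By max-flow min-cut, the minimum cut capacity equals the max flow.
In the residual graph, reachable from Hall: {Hall}.
Min-cut edges: Hall→x1 (8), Hall→x2 (8), Hall→x3 (10); capacity 8 + 8 + 10 = 26.

26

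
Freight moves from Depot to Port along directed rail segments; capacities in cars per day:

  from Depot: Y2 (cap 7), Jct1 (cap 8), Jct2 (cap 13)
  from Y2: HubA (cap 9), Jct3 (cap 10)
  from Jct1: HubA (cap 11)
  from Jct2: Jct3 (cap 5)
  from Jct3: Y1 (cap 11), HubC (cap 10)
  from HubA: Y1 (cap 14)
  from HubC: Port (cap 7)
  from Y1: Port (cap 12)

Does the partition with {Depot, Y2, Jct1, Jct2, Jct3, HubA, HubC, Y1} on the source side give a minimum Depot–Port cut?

Given cut capacity: 7 + 12 = 19.
Augment Depot→Y2→Jct3→HubC→Port: bottleneck 7, flow now 7.
Augment Depot→Jct1→HubA→Y1→Port: bottleneck 8, flow now 15.
Augment Depot→Jct2→Jct3→Y1→Port: bottleneck 4, flow now 19.
No augmenting path remains; maximum flow = 19.
Cut capacity 19 equals the max flow, so it is a minimum cut.

Yes — it is a minimum cut (capacity 19).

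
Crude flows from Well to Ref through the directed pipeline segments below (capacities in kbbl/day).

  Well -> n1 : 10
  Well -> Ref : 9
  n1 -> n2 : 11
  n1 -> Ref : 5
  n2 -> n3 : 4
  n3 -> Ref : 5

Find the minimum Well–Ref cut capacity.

18

Augment Well→Ref: bottleneck 9, flow now 9.
Augment Well→n1→Ref: bottleneck 5, flow now 14.
Augment Well→n1→n2→n3→Ref: bottleneck 4, flow now 18.
No augmenting path remains; maximum flow = 18.
By max-flow min-cut, the minimum cut capacity equals the max flow.
In the residual graph, reachable from Well: {Well, n1, n2}.
Min-cut edges: Well→Ref (9), n1→Ref (5), n2→n3 (4); capacity 9 + 5 + 4 = 18.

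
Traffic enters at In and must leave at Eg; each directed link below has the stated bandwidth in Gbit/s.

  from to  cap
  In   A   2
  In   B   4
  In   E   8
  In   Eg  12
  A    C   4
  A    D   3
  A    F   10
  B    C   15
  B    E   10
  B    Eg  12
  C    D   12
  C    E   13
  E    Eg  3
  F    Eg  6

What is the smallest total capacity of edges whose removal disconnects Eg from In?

Augment In→Eg: bottleneck 12, flow now 12.
Augment In→B→Eg: bottleneck 4, flow now 16.
Augment In→E→Eg: bottleneck 3, flow now 19.
Augment In→A→F→Eg: bottleneck 2, flow now 21.
No augmenting path remains; maximum flow = 21.
By max-flow min-cut, the minimum cut capacity equals the max flow.
In the residual graph, reachable from In: {In, E}.
Min-cut edges: In→A (2), In→B (4), In→Eg (12), E→Eg (3); capacity 2 + 4 + 12 + 3 = 21.

21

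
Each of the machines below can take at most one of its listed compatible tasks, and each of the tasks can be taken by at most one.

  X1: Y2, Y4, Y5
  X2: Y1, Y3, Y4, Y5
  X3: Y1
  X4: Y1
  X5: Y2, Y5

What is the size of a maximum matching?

Unit-capacity flow: source→left, listed edges, right→sink; max matching = max flow.
Augmenting path X1→Y2 (+1); matched 1.
Augmenting path X2→Y1 (+1); matched 2.
Augmenting path X5→Y5 (+1); matched 3.
Augmenting path X3→Y1→X2→Y3 (+1); matched 4.
No augmenting path remains; maximum matching = 4.
König certificate: {X1, X2, X5, Y1} is a vertex cover of size 4 (every listed pair touches it), so no matching can be larger.

4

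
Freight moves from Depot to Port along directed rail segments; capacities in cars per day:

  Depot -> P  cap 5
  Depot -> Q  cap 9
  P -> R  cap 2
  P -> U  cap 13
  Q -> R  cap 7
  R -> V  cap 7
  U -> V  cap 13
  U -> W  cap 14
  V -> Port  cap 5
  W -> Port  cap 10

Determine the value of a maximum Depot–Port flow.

10

Augment Depot→P→R→V→Port: bottleneck 2, flow now 2.
Augment Depot→P→U→V→Port: bottleneck 3, flow now 5.
Augment Depot→Q→R→P→U→W→Port: bottleneck 2, flow now 7. (uses reverse residual edge)
Augment Depot→Q→R→V→U→W→Port: bottleneck 3, flow now 10. (uses reverse residual edge)
No augmenting path remains; maximum flow = 10.
In the residual graph, reachable from Depot: {Depot, Q, R, V}.
Min-cut edges: Depot→P (5), V→Port (5); capacity 5 + 5 = 10.
This cut is saturated, so no flow can exceed 10.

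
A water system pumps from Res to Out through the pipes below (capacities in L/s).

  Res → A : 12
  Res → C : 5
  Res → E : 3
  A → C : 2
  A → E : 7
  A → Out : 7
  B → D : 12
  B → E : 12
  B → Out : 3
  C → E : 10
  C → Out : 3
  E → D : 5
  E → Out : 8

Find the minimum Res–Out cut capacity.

Augment Res→A→Out: bottleneck 7, flow now 7.
Augment Res→C→Out: bottleneck 3, flow now 10.
Augment Res→E→Out: bottleneck 3, flow now 13.
Augment Res→A→E→Out: bottleneck 5, flow now 18.
No augmenting path remains; maximum flow = 18.
By max-flow min-cut, the minimum cut capacity equals the max flow.
In the residual graph, reachable from Res: {Res, A, C, D, E}.
Min-cut edges: A→Out (7), C→Out (3), E→Out (8); capacity 7 + 3 + 8 = 18.

18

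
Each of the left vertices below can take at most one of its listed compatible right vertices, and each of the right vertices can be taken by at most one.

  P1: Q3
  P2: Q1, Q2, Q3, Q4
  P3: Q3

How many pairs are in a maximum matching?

Unit-capacity flow: source→left, listed edges, right→sink; max matching = max flow.
Augmenting path P1→Q3 (+1); matched 1.
Augmenting path P2→Q1 (+1); matched 2.
No augmenting path remains; maximum matching = 2.
König certificate: {P2, Q3} is a vertex cover of size 2 (every listed pair touches it), so no matching can be larger.

2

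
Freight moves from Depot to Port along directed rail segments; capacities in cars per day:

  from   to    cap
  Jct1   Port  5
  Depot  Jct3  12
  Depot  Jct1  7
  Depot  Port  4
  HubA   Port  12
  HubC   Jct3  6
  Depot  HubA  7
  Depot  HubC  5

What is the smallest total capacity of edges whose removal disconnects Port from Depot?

16

Augment Depot→Port: bottleneck 4, flow now 4.
Augment Depot→HubA→Port: bottleneck 7, flow now 11.
Augment Depot→Jct1→Port: bottleneck 5, flow now 16.
No augmenting path remains; maximum flow = 16.
By max-flow min-cut, the minimum cut capacity equals the max flow.
In the residual graph, reachable from Depot: {Depot, Jct3, HubC, Jct1}.
Min-cut edges: Depot→HubA (7), Depot→Port (4), Jct1→Port (5); capacity 7 + 4 + 5 = 16.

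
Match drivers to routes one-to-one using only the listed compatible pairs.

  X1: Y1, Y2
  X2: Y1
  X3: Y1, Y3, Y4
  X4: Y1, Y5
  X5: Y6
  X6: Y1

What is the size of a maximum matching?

Unit-capacity flow: source→left, listed edges, right→sink; max matching = max flow.
Augmenting path X1→Y1 (+1); matched 1.
Augmenting path X3→Y3 (+1); matched 2.
Augmenting path X4→Y5 (+1); matched 3.
Augmenting path X5→Y6 (+1); matched 4.
Augmenting path X2→Y1→X1→Y2 (+1); matched 5.
No augmenting path remains; maximum matching = 5.
König certificate: {X1, X3, X4, X5, Y1} is a vertex cover of size 5 (every listed pair touches it), so no matching can be larger.

5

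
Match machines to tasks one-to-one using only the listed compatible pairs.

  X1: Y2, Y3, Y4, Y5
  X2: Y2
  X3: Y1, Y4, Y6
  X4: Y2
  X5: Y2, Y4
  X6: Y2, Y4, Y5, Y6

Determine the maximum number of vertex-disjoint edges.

5

Unit-capacity flow: source→left, listed edges, right→sink; max matching = max flow.
Augmenting path X1→Y2 (+1); matched 1.
Augmenting path X3→Y1 (+1); matched 2.
Augmenting path X5→Y4 (+1); matched 3.
Augmenting path X6→Y5 (+1); matched 4.
Augmenting path X2→Y2→X1→Y3 (+1); matched 5.
No augmenting path remains; maximum matching = 5.
König certificate: {X1, X3, X5, X6, Y2} is a vertex cover of size 5 (every listed pair touches it), so no matching can be larger.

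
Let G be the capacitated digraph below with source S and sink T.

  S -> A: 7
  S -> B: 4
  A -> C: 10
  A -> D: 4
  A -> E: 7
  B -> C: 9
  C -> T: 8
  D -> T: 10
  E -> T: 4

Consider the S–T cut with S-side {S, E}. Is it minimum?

Given cut capacity: 7 + 4 + 4 = 15.
Augment S→A→C→T: bottleneck 7, flow now 7.
Augment S→B→C→T: bottleneck 1, flow now 8.
Augment S→B→C→A→D→T: bottleneck 3, flow now 11. (uses reverse residual edge)
No augmenting path remains; maximum flow = 11.
In the residual graph, reachable from S: {S}.
Min-cut edges: S→A (7), S→B (4); capacity 7 + 4 = 11.
Cut capacity 15 exceeds the max flow 11, so it is not minimum.

No — its capacity is 15, but the minimum cut has capacity 11.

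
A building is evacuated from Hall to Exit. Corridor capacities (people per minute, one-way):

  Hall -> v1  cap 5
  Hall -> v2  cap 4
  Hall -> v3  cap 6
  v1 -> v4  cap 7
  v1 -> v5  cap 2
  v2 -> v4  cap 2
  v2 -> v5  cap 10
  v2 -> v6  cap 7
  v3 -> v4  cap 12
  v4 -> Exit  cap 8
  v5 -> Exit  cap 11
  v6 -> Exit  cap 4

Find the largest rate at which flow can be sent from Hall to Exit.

Augment Hall→v1→v4→Exit: bottleneck 5, flow now 5.
Augment Hall→v2→v4→Exit: bottleneck 2, flow now 7.
Augment Hall→v2→v5→Exit: bottleneck 2, flow now 9.
Augment Hall→v3→v4→Exit: bottleneck 1, flow now 10.
Augment Hall→v3→v4→v1→v5→Exit: bottleneck 2, flow now 12. (uses reverse residual edge)
Augment Hall→v3→v4→v2→v5→Exit: bottleneck 2, flow now 14. (uses reverse residual edge)
No augmenting path remains; maximum flow = 14.
In the residual graph, reachable from Hall: {Hall, v1, v3, v4}.
Min-cut edges: Hall→v2 (4), v1→v5 (2), v4→Exit (8); capacity 4 + 2 + 8 = 14.
This cut is saturated, so no flow can exceed 14.

14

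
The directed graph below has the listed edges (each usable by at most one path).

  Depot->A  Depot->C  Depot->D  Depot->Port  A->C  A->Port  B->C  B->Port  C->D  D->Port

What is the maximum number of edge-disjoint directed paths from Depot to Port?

3

Assign every edge capacity 1; by Menger, the answer equals the max flow.
Path Depot→Port (+1); total 1.
Path Depot→A→Port (+1); total 2.
Path Depot→D→Port (+1); total 3.
No residual Depot→Port path; max flow = 3.
Certifying cut of size 3: {D→Port, Depot→A, Depot→Port}.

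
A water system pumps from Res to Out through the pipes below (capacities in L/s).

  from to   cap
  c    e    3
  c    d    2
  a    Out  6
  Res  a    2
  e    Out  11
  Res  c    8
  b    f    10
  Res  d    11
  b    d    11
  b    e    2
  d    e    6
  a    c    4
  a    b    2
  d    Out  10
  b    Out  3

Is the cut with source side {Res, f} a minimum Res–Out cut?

No — its capacity is 21, but the minimum cut has capacity 18.

Given cut capacity: 2 + 8 + 11 = 21.
Augment Res→a→Out: bottleneck 2, flow now 2.
Augment Res→d→Out: bottleneck 10, flow now 12.
Augment Res→c→e→Out: bottleneck 3, flow now 15.
Augment Res→d→e→Out: bottleneck 1, flow now 16.
Augment Res→c→d→e→Out: bottleneck 2, flow now 18.
No augmenting path remains; maximum flow = 18.
In the residual graph, reachable from Res: {Res, c}.
Min-cut edges: Res→a (2), Res→d (11), c→d (2), c→e (3); capacity 2 + 11 + 2 + 3 = 18.
Cut capacity 21 exceeds the max flow 18, so it is not minimum.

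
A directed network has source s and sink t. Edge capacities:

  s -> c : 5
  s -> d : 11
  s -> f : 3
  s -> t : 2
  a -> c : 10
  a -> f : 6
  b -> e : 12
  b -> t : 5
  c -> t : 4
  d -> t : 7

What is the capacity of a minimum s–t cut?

Augment s→t: bottleneck 2, flow now 2.
Augment s→c→t: bottleneck 4, flow now 6.
Augment s→d→t: bottleneck 7, flow now 13.
No augmenting path remains; maximum flow = 13.
By max-flow min-cut, the minimum cut capacity equals the max flow.
In the residual graph, reachable from s: {s, c, d, f}.
Min-cut edges: s→t (2), c→t (4), d→t (7); capacity 2 + 4 + 7 = 13.

13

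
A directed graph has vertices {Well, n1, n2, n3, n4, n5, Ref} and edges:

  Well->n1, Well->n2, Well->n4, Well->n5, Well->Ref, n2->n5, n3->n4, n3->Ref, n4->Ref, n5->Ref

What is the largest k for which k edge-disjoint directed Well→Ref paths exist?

Assign every edge capacity 1; by Menger, the answer equals the max flow.
Path Well→Ref (+1); total 1.
Path Well→n4→Ref (+1); total 2.
Path Well→n5→Ref (+1); total 3.
No residual Well→Ref path; max flow = 3.
Certifying cut of size 3: {Well→Ref, Well→n4, n5→Ref}.

3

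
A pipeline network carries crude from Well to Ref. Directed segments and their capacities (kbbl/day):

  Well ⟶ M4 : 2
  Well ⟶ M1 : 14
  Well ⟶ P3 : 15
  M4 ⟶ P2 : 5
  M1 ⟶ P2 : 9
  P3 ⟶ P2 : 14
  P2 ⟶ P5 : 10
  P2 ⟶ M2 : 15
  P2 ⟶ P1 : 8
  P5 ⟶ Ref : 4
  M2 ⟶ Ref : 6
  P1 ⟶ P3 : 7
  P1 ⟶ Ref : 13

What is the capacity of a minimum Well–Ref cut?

18

Augment Well→M4→P2→P5→Ref: bottleneck 2, flow now 2.
Augment Well→M1→P2→P5→Ref: bottleneck 2, flow now 4.
Augment Well→M1→P2→M2→Ref: bottleneck 6, flow now 10.
Augment Well→M1→P2→P1→Ref: bottleneck 1, flow now 11.
Augment Well→P3→P2→P1→Ref: bottleneck 7, flow now 18.
No augmenting path remains; maximum flow = 18.
By max-flow min-cut, the minimum cut capacity equals the max flow.
In the residual graph, reachable from Well: {Well, M4, M1, P3, P2, P5, M2}.
Min-cut edges: P2→P1 (8), P5→Ref (4), M2→Ref (6); capacity 8 + 4 + 6 = 18.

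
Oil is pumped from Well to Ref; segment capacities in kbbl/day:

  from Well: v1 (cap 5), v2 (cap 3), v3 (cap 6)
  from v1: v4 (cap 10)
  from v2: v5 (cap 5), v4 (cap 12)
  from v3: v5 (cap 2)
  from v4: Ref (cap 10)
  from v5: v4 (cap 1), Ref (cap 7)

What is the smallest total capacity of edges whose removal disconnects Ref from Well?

10

Augment Well→v1→v4→Ref: bottleneck 5, flow now 5.
Augment Well→v2→v4→Ref: bottleneck 3, flow now 8.
Augment Well→v3→v5→Ref: bottleneck 2, flow now 10.
No augmenting path remains; maximum flow = 10.
By max-flow min-cut, the minimum cut capacity equals the max flow.
In the residual graph, reachable from Well: {Well, v3}.
Min-cut edges: Well→v1 (5), Well→v2 (3), v3→v5 (2); capacity 5 + 3 + 2 = 10.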